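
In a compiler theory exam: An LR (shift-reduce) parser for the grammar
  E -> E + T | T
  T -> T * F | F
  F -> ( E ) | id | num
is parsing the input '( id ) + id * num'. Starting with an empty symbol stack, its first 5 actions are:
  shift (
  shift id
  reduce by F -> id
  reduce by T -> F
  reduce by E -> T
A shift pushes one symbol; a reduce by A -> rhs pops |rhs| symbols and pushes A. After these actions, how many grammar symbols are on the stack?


Tracking the symbol stack through each action:
  Action 1: shift '(' : push -> stack = [(] (size 1)
  Action 2: shift 'id' : push -> stack = [(, id] (size 2)
  Action 3: reduce by F -> id : pop 1, push F -> stack = [(, F] (size 2)
  Action 4: reduce by T -> F : pop 1, push T -> stack = [(, T] (size 2)
  Action 5: reduce by E -> T : pop 1, push E -> stack = [(, E] (size 2)
Final stack size: 2

2


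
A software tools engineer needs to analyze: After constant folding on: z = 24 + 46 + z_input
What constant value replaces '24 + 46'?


Identifying constant sub-expression:
  Original: z = 24 + 46 + z_input
  24 and 46 are both compile-time constants
  Evaluating: 24 + 46 = 70
  After folding: z = 70 + z_input

70


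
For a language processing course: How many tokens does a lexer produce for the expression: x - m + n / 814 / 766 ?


Scanning 'x - m + n / 814 / 766'
Token 1: 'x' -> identifier
Token 2: '-' -> operator
Token 3: 'm' -> identifier
Token 4: '+' -> operator
Token 5: 'n' -> identifier
Token 6: '/' -> operator
Token 7: '814' -> integer_literal
Token 8: '/' -> operator
Token 9: '766' -> integer_literal
Total tokens: 9

9


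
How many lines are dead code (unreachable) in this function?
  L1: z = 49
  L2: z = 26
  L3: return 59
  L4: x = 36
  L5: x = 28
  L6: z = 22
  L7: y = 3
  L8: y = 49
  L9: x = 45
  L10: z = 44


Analyzing control flow:
  L1: reachable (before return)
  L2: reachable (before return)
  L3: reachable (return statement)
  L4: DEAD (after return at L3)
  L5: DEAD (after return at L3)
  L6: DEAD (after return at L3)
  L7: DEAD (after return at L3)
  L8: DEAD (after return at L3)
  L9: DEAD (after return at L3)
  L10: DEAD (after return at L3)
Return at L3, total lines = 10
Dead lines: L4 through L10
Count: 7

7


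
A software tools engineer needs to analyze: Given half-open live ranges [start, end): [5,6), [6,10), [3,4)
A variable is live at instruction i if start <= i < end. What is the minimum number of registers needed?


Live ranges:
  Var0: [5, 6)
  Var1: [6, 10)
  Var2: [3, 4)
Sweep-line events (position, delta, active):
  pos=3 start -> active=1
  pos=4 end -> active=0
  pos=5 start -> active=1
  pos=6 end -> active=0
  pos=6 start -> active=1
  pos=10 end -> active=0
Maximum simultaneous active: 1
Minimum registers needed: 1

1


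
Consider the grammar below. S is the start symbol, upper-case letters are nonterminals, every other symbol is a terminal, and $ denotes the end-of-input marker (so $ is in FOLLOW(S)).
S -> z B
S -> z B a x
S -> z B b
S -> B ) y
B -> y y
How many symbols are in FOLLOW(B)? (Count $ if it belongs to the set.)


S is the start symbol and does not occur in any rule body, so FOLLOW(S) = {$}.
Examining every occurrence of B in a rule body:
  S -> z B : B is at the right end -> add FOLLOW(S) = {$}
  S -> z B a x : B is followed by terminal 'a' -> add 'a'
  S -> z B b : B is followed by terminal 'b' -> add 'b'
  S -> B ) y : B is followed by terminal ')' -> add ')'
  B -> y y : B does not occur in the body -> contributes nothing
FOLLOW(B) = {), a, b, $}
Count: 4

4


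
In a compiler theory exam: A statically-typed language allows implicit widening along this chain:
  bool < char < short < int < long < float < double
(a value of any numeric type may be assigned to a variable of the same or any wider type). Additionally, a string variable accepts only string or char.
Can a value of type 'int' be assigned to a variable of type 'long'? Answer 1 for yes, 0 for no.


Target variable type: long
Source value type: int
Numeric ranks: int=3, long=4
Widening allowed iff rank(source) <= rank(target): 3 <= 4? Yes
Result: 1

1


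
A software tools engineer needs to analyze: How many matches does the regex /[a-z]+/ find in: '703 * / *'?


Pattern: /[a-z]+/ (identifiers)
Input: '703 * / *'
Scanning for matches:
Total matches: 0

0


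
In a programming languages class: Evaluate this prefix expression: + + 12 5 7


Parsing prefix expression: + + 12 5 7
Step 1: Innermost operation '+ 12 5'
  12 + 5 = 17
Step 2: Outer operation '+ [17] 7'
  17 + 7 = 24

24


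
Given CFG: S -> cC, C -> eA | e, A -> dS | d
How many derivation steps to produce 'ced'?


Grammar: S -> cC, C -> eA | e, A -> dS | d
Deriving 'ced':
Step 1: S -> cC => cC
Step 2: C -> eA => ceA
Step 3: A -> d => ced
Total derivation steps: 3

3


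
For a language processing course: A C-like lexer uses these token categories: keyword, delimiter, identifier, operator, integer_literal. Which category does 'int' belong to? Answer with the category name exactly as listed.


Token: 'int'
Checking categories:
  identifier: no
  integer_literal: no
  operator: no
  keyword: YES
  delimiter: no
Category: keyword

keyword


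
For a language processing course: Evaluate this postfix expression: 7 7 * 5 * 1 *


Processing tokens left to right:
Push 7, Push 7
Pop 7 and 7, compute 7 * 7 = 49, push 49
Push 5
Pop 49 and 5, compute 49 * 5 = 245, push 245
Push 1
Pop 245 and 1, compute 245 * 1 = 245, push 245
Stack result: 245

245


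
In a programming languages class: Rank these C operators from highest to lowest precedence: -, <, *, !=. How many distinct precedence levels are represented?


Looking up precedence for each operator:
  - -> precedence 5
  < -> precedence 4
  * -> precedence 6
  != -> precedence 3
Sorted highest to lowest: *, -, <, !=
Distinct precedence values: [6, 5, 4, 3]
Number of distinct levels: 4

4


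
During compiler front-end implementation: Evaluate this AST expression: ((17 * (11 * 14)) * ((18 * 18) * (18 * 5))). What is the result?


Expression: ((17 * (11 * 14)) * ((18 * 18) * (18 * 5)))
Evaluating step by step:
  11 * 14 = 154
  17 * 154 = 2618
  18 * 18 = 324
  18 * 5 = 90
  324 * 90 = 29160
  2618 * 29160 = 76340880
Result: 76340880

76340880


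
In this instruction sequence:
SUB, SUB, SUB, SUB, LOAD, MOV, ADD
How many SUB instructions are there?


Scanning instruction sequence for SUB:
  Position 1: SUB <- MATCH
  Position 2: SUB <- MATCH
  Position 3: SUB <- MATCH
  Position 4: SUB <- MATCH
  Position 5: LOAD
  Position 6: MOV
  Position 7: ADD
Matches at positions: [1, 2, 3, 4]
Total SUB count: 4

4


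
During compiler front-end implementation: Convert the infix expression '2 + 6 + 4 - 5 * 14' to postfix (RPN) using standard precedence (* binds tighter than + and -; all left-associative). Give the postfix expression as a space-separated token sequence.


Applying the shunting-yard algorithm:
  Operand 2 -> output
  Push '+' onto operator stack -> op-stack: [+]
  Operand 6 -> output
  See '+' (prec 1); top '+' (prec 1) >= it -> pop '+' to output
  Push '+' onto operator stack -> op-stack: [+]
  Operand 4 -> output
  See '-' (prec 1); top '+' (prec 1) >= it -> pop '+' to output
  Push '-' onto operator stack -> op-stack: [-]
  Operand 5 -> output
  Push '*' onto operator stack -> op-stack: [-, *]
  Operand 14 -> output
  End of input: pop '*' to output
  End of input: pop '-' to output
Postfix result: 2 6 + 4 + 5 14 * -

2 6 + 4 + 5 14 * -


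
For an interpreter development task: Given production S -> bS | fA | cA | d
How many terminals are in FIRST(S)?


Production: S -> bS | fA | cA | d
Examining each alternative for leading terminals:
  S -> bS : first terminal = 'b'
  S -> fA : first terminal = 'f'
  S -> cA : first terminal = 'c'
  S -> d : first terminal = 'd'
FIRST(S) = {b, c, d, f}
Count: 4

4


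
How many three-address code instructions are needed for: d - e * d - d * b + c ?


Expression: d - e * d - d * b + c
Generating three-address code (respecting * over +/- precedence):
  Instruction 1: t1 = e * d
  Instruction 2: t2 = d * b
  Instruction 3: t3 = d - t1
  Instruction 4: t4 = t3 - t2
  Instruction 5: t5 = t4 + c
Total instructions: 5

5


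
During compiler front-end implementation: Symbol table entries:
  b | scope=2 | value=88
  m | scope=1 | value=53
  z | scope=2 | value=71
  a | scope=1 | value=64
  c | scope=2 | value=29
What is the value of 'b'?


Searching symbol table for 'b':
  b | scope=2 | value=88 <- MATCH
  m | scope=1 | value=53
  z | scope=2 | value=71
  a | scope=1 | value=64
  c | scope=2 | value=29
Found 'b' at scope 2 with value 88

88


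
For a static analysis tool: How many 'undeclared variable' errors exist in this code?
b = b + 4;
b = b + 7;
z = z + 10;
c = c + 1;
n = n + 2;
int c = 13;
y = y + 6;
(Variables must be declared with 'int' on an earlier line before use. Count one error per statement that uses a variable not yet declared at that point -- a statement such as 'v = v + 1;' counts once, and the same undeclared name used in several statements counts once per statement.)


Scanning code line by line:
  Line 1: use 'b' -> ERROR (undeclared)
  Line 2: use 'b' -> ERROR (undeclared)
  Line 3: use 'z' -> ERROR (undeclared)
  Line 4: use 'c' -> ERROR (undeclared)
  Line 5: use 'n' -> ERROR (undeclared)
  Line 6: declare 'c' -> declared = ['c']
  Line 7: use 'y' -> ERROR (undeclared)
Total undeclared variable errors: 6

6


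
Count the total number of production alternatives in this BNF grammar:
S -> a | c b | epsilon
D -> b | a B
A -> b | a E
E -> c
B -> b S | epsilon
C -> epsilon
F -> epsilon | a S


Counting alternatives per rule:
  S: 3 alternative(s)
  D: 2 alternative(s)
  A: 2 alternative(s)
  E: 1 alternative(s)
  B: 2 alternative(s)
  C: 1 alternative(s)
  F: 2 alternative(s)
Sum: 3 + 2 + 2 + 1 + 2 + 1 + 2 = 13

13


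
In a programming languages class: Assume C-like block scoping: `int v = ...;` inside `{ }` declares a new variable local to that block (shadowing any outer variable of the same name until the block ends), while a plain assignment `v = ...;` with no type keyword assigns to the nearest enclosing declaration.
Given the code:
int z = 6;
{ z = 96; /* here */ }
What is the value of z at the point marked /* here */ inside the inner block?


Analyzing scoping rules:
Outer scope: declares z = 6
Inner block: 'z = 96;' has no type keyword, so it is an assignment to the outer z (no shadowing)
Inside the block, after the assignment -> 96
Result: 96

96


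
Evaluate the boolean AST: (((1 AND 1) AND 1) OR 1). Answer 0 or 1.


Step 1: Evaluate inner node
  1 AND 1 = 1
Step 2: Evaluate next node
  1 AND 1 = 1
Step 3: Evaluate root node
  1 OR 1 = 1

1


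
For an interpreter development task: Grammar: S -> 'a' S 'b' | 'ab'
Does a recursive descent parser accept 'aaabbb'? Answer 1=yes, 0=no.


Grammar accepts strings of the form a^n b^n (n >= 1)
Word: 'aaabbb'
Counting: 3 a's and 3 b's
Check: 3 == 3? Yes
Derivation (S -> aSb applied 2 time(s), then S -> ab): S => aSb => aaSbb => aaabbb
Accepted

1


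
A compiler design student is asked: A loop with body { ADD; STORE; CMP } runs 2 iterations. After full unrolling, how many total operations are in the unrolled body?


Loop body operations: ADD, STORE, CMP (3 ops per iteration)
Unrolling 2 iterations:
  Iteration 1: ADD, STORE, CMP (3 ops)
  Iteration 2: ADD, STORE, CMP (3 ops)
Total: 2 iterations * 3 ops/iter = 6 operations

6


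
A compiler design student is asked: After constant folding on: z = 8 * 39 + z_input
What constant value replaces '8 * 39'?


Identifying constant sub-expression:
  Original: z = 8 * 39 + z_input
  8 and 39 are both compile-time constants
  Evaluating: 8 * 39 = 312
  After folding: z = 312 + z_input

312


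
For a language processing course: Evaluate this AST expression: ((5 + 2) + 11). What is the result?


Expression: ((5 + 2) + 11)
Evaluating step by step:
  5 + 2 = 7
  7 + 11 = 18
Result: 18

18


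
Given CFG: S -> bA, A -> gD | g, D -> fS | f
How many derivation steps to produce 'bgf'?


Grammar: S -> bA, A -> gD | g, D -> fS | f
Deriving 'bgf':
Step 1: S -> bA => bA
Step 2: A -> gD => bgD
Step 3: D -> f => bgf
Total derivation steps: 3

3


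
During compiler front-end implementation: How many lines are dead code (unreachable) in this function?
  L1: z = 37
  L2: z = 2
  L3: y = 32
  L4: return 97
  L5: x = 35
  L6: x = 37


Analyzing control flow:
  L1: reachable (before return)
  L2: reachable (before return)
  L3: reachable (before return)
  L4: reachable (return statement)
  L5: DEAD (after return at L4)
  L6: DEAD (after return at L4)
Return at L4, total lines = 6
Dead lines: L5 through L6
Count: 2

2


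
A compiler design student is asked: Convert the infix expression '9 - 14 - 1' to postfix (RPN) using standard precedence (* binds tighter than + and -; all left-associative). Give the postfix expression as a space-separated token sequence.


Applying the shunting-yard algorithm:
  Operand 9 -> output
  Push '-' onto operator stack -> op-stack: [-]
  Operand 14 -> output
  See '-' (prec 1); top '-' (prec 1) >= it -> pop '-' to output
  Push '-' onto operator stack -> op-stack: [-]
  Operand 1 -> output
  End of input: pop '-' to output
Postfix result: 9 14 - 1 -

9 14 - 1 -


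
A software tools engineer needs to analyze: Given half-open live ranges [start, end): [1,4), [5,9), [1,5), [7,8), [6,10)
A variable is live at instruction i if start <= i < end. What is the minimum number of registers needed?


Live ranges:
  Var0: [1, 4)
  Var1: [5, 9)
  Var2: [1, 5)
  Var3: [7, 8)
  Var4: [6, 10)
Sweep-line events (position, delta, active):
  pos=1 start -> active=1
  pos=1 start -> active=2
  pos=4 end -> active=1
  pos=5 end -> active=0
  pos=5 start -> active=1
  pos=6 start -> active=2
  pos=7 start -> active=3
  pos=8 end -> active=2
  pos=9 end -> active=1
  pos=10 end -> active=0
Maximum simultaneous active: 3
Minimum registers needed: 3

3


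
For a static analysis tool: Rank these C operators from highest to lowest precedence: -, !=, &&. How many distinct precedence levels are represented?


Looking up precedence for each operator:
  - -> precedence 5
  != -> precedence 3
  && -> precedence 2
Sorted highest to lowest: -, !=, &&
Distinct precedence values: [5, 3, 2]
Number of distinct levels: 3

3


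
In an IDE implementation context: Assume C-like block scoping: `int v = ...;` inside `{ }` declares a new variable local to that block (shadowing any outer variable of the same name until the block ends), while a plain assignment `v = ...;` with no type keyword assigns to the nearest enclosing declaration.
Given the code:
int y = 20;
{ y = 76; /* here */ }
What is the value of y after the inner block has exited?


Analyzing scoping rules:
Outer scope: declares y = 20
Inner block: 'y = 76;' has no type keyword, so it is an assignment to the outer y (no shadowing)
The assignment changed the outer variable itself, so the new value persists after the block -> 76
Result: 76

76


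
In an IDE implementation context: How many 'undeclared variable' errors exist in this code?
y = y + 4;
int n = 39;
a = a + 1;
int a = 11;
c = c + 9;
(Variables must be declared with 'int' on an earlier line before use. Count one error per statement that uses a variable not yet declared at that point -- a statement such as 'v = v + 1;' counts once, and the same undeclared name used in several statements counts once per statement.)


Scanning code line by line:
  Line 1: use 'y' -> ERROR (undeclared)
  Line 2: declare 'n' -> declared = ['n']
  Line 3: use 'a' -> ERROR (undeclared)
  Line 4: declare 'a' -> declared = ['a', 'n']
  Line 5: use 'c' -> ERROR (undeclared)
Total undeclared variable errors: 3

3


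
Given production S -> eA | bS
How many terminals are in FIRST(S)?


Production: S -> eA | bS
Examining each alternative for leading terminals:
  S -> eA : first terminal = 'e'
  S -> bS : first terminal = 'b'
FIRST(S) = {b, e}
Count: 2

2


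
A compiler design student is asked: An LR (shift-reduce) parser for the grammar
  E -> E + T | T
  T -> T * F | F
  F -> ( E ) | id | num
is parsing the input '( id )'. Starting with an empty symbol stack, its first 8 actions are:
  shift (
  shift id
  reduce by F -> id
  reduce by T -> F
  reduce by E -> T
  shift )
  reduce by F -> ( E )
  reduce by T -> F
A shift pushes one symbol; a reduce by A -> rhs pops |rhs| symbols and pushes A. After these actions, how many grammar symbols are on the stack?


Tracking the symbol stack through each action:
  Action 1: shift '(' : push -> stack = [(] (size 1)
  Action 2: shift 'id' : push -> stack = [(, id] (size 2)
  Action 3: reduce by F -> id : pop 1, push F -> stack = [(, F] (size 2)
  Action 4: reduce by T -> F : pop 1, push T -> stack = [(, T] (size 2)
  Action 5: reduce by E -> T : pop 1, push E -> stack = [(, E] (size 2)
  Action 6: shift ')' : push -> stack = [(, E, )] (size 3)
  Action 7: reduce by F -> ( E ) : pop 3, push F -> stack = [F] (size 1)
  Action 8: reduce by T -> F : pop 1, push T -> stack = [T] (size 1)
Final stack size: 1

1


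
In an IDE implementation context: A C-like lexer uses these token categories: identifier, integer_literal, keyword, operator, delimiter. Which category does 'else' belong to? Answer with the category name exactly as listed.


Token: 'else'
Checking categories:
  identifier: no
  integer_literal: no
  operator: no
  keyword: YES
  delimiter: no
Category: keyword

keyword


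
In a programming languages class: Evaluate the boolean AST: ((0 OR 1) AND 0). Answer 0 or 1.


Step 1: Evaluate inner node
  0 OR 1 = 1
Step 2: Evaluate root node
  1 AND 0 = 0

0


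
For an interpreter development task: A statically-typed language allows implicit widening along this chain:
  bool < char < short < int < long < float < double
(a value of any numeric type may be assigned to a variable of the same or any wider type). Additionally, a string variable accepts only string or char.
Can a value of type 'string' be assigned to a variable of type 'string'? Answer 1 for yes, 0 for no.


Target variable type: string
Source value type: string
Rule: string accepts only {string, char}
  source 'string' in {string, char}? Yes
Result: 1

1


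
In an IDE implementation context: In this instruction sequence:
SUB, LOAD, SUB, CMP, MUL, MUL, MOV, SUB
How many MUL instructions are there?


Scanning instruction sequence for MUL:
  Position 1: SUB
  Position 2: LOAD
  Position 3: SUB
  Position 4: CMP
  Position 5: MUL <- MATCH
  Position 6: MUL <- MATCH
  Position 7: MOV
  Position 8: SUB
Matches at positions: [5, 6]
Total MUL count: 2

2


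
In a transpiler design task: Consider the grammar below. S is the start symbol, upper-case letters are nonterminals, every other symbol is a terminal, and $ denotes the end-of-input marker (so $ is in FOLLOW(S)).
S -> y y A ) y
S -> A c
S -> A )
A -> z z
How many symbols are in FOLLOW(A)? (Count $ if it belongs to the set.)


S is the start symbol and does not occur in any rule body, so FOLLOW(S) = {$}.
Examining every occurrence of A in a rule body:
  S -> y y A ) y : A is followed by terminal ')' -> add ')'
  S -> A c : A is followed by terminal 'c' -> add 'c'
  S -> A ) : A is followed by terminal ')' -> add ')' (already in the set)
  A -> z z : A does not occur in the body -> contributes nothing
FOLLOW(A) = {), c}
Count: 2

2


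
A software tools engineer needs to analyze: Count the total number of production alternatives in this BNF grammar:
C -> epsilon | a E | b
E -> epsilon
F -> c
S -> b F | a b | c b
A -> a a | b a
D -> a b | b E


Counting alternatives per rule:
  C: 3 alternative(s)
  E: 1 alternative(s)
  F: 1 alternative(s)
  S: 3 alternative(s)
  A: 2 alternative(s)
  D: 2 alternative(s)
Sum: 3 + 1 + 1 + 3 + 2 + 2 = 12

12


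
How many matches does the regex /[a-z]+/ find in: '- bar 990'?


Pattern: /[a-z]+/ (identifiers)
Input: '- bar 990'
Scanning for matches:
  Match 1: 'bar'
Total matches: 1

1


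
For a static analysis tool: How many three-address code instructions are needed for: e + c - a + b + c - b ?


Expression: e + c - a + b + c - b
Generating three-address code (respecting * over +/- precedence):
  Instruction 1: t1 = e + c
  Instruction 2: t2 = t1 - a
  Instruction 3: t3 = t2 + b
  Instruction 4: t4 = t3 + c
  Instruction 5: t5 = t4 - b
Total instructions: 5

5


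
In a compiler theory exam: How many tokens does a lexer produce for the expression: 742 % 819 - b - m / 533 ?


Scanning '742 % 819 - b - m / 533'
Token 1: '742' -> integer_literal
Token 2: '%' -> operator
Token 3: '819' -> integer_literal
Token 4: '-' -> operator
Token 5: 'b' -> identifier
Token 6: '-' -> operator
Token 7: 'm' -> identifier
Token 8: '/' -> operator
Token 9: '533' -> integer_literal
Total tokens: 9

9


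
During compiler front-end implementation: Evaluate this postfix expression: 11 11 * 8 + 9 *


Processing tokens left to right:
Push 11, Push 11
Pop 11 and 11, compute 11 * 11 = 121, push 121
Push 8
Pop 121 and 8, compute 121 + 8 = 129, push 129
Push 9
Pop 129 and 9, compute 129 * 9 = 1161, push 1161
Stack result: 1161

1161


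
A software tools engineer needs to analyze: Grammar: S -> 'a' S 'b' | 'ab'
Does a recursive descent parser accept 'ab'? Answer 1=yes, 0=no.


Grammar accepts strings of the form a^n b^n (n >= 1)
Word: 'ab'
Counting: 1 a's and 1 b's
Check: 1 == 1? Yes
Derivation (S -> aSb applied 0 time(s), then S -> ab): S => ab
Accepted

1


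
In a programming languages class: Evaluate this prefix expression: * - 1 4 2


Parsing prefix expression: * - 1 4 2
Step 1: Innermost operation '- 1 4'
  1 - 4 = -3
Step 2: Outer operation '* [-3] 2'
  -3 * 2 = -6

-6


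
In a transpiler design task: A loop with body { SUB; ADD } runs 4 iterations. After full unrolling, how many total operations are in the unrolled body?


Loop body operations: SUB, ADD (2 ops per iteration)
Unrolling 4 iterations:
  Iteration 1: SUB, ADD (2 ops)
  Iteration 2: SUB, ADD (2 ops)
  Iteration 3: SUB, ADD (2 ops)
  Iteration 4: SUB, ADD (2 ops)
Total: 4 iterations * 2 ops/iter = 8 operations

8


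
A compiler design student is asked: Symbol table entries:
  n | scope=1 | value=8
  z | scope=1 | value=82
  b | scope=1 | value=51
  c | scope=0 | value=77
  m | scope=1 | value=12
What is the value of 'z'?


Searching symbol table for 'z':
  n | scope=1 | value=8
  z | scope=1 | value=82 <- MATCH
  b | scope=1 | value=51
  c | scope=0 | value=77
  m | scope=1 | value=12
Found 'z' at scope 1 with value 82

82


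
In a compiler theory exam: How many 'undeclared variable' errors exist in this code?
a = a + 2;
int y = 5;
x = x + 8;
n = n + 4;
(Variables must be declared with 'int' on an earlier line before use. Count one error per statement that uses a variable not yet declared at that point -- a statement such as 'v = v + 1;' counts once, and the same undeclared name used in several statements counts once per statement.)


Scanning code line by line:
  Line 1: use 'a' -> ERROR (undeclared)
  Line 2: declare 'y' -> declared = ['y']
  Line 3: use 'x' -> ERROR (undeclared)
  Line 4: use 'n' -> ERROR (undeclared)
Total undeclared variable errors: 3

3


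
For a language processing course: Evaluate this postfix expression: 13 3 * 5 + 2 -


Processing tokens left to right:
Push 13, Push 3
Pop 13 and 3, compute 13 * 3 = 39, push 39
Push 5
Pop 39 and 5, compute 39 + 5 = 44, push 44
Push 2
Pop 44 and 2, compute 44 - 2 = 42, push 42
Stack result: 42

42


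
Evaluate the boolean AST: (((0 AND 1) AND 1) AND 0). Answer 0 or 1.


Step 1: Evaluate inner node
  0 AND 1 = 0
Step 2: Evaluate next node
  0 AND 1 = 0
Step 3: Evaluate root node
  0 AND 0 = 0

0


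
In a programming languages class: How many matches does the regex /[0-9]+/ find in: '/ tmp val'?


Pattern: /[0-9]+/ (int literals)
Input: '/ tmp val'
Scanning for matches:
Total matches: 0

0


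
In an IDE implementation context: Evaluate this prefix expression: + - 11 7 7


Parsing prefix expression: + - 11 7 7
Step 1: Innermost operation '- 11 7'
  11 - 7 = 4
Step 2: Outer operation '+ [4] 7'
  4 + 7 = 11

11


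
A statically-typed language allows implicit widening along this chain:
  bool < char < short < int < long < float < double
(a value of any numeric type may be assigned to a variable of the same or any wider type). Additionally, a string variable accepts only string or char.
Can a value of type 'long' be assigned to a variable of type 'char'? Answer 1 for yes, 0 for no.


Target variable type: char
Source value type: long
Numeric ranks: long=4, char=1
Widening allowed iff rank(source) <= rank(target): 4 <= 1? No
Result: 0

0


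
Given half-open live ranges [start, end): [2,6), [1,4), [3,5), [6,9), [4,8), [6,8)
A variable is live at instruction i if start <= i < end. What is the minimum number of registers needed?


Live ranges:
  Var0: [2, 6)
  Var1: [1, 4)
  Var2: [3, 5)
  Var3: [6, 9)
  Var4: [4, 8)
  Var5: [6, 8)
Sweep-line events (position, delta, active):
  pos=1 start -> active=1
  pos=2 start -> active=2
  pos=3 start -> active=3
  pos=4 end -> active=2
  pos=4 start -> active=3
  pos=5 end -> active=2
  pos=6 end -> active=1
  pos=6 start -> active=2
  pos=6 start -> active=3
  pos=8 end -> active=2
  pos=8 end -> active=1
  pos=9 end -> active=0
Maximum simultaneous active: 3
Minimum registers needed: 3

3


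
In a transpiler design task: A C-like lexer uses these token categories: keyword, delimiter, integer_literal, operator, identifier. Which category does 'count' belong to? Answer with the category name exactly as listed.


Token: 'count'
Checking categories:
  identifier: YES
  integer_literal: no
  operator: no
  keyword: no
  delimiter: no
Category: identifier

identifier


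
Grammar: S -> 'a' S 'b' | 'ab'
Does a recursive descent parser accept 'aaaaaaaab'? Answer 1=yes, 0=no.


Grammar accepts strings of the form a^n b^n (n >= 1)
Word: 'aaaaaaaab'
Counting: 8 a's and 1 b's
Check: 8 == 1? No
Mismatch: a-count != b-count
Rejected

0


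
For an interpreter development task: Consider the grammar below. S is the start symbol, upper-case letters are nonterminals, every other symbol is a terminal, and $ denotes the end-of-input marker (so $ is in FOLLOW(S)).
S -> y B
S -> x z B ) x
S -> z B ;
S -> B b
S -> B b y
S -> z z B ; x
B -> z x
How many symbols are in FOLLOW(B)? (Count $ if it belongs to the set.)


S is the start symbol and does not occur in any rule body, so FOLLOW(S) = {$}.
Examining every occurrence of B in a rule body:
  S -> y B : B is at the right end -> add FOLLOW(S) = {$}
  S -> x z B ) x : B is followed by terminal ')' -> add ')'
  S -> z B ; : B is followed by terminal ';' -> add ';'
  S -> B b : B is followed by terminal 'b' -> add 'b'
  S -> B b y : B is followed by terminal 'b' -> add 'b' (already in the set)
  S -> z z B ; x : B is followed by terminal ';' -> add ';' (already in the set)
  B -> z x : B does not occur in the body -> contributes nothing
FOLLOW(B) = {), ;, b, $}
Count: 4

4


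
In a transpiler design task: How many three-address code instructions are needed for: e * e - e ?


Expression: e * e - e
Generating three-address code (respecting * over +/- precedence):
  Instruction 1: t1 = e * e
  Instruction 2: t2 = t1 - e
Total instructions: 2

2


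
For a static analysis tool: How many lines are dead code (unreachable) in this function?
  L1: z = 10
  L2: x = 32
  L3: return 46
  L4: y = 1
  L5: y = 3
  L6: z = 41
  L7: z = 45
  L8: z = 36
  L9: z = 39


Analyzing control flow:
  L1: reachable (before return)
  L2: reachable (before return)
  L3: reachable (return statement)
  L4: DEAD (after return at L3)
  L5: DEAD (after return at L3)
  L6: DEAD (after return at L3)
  L7: DEAD (after return at L3)
  L8: DEAD (after return at L3)
  L9: DEAD (after return at L3)
Return at L3, total lines = 9
Dead lines: L4 through L9
Count: 6

6


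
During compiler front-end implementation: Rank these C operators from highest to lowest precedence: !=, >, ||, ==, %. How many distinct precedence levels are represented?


Looking up precedence for each operator:
  != -> precedence 3
  > -> precedence 4
  || -> precedence 1
  == -> precedence 3
  % -> precedence 6
Sorted highest to lowest: %, >, !=, ==, ||
Distinct precedence values: [6, 4, 3, 1]
Number of distinct levels: 4

4


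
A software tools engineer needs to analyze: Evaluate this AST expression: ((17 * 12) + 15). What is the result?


Expression: ((17 * 12) + 15)
Evaluating step by step:
  17 * 12 = 204
  204 + 15 = 219
Result: 219

219


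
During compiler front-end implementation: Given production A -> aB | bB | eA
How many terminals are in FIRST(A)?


Production: A -> aB | bB | eA
Examining each alternative for leading terminals:
  A -> aB : first terminal = 'a'
  A -> bB : first terminal = 'b'
  A -> eA : first terminal = 'e'
FIRST(A) = {a, b, e}
Count: 3

3


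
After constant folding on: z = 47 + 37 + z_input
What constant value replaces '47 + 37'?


Identifying constant sub-expression:
  Original: z = 47 + 37 + z_input
  47 and 37 are both compile-time constants
  Evaluating: 47 + 37 = 84
  After folding: z = 84 + z_input

84


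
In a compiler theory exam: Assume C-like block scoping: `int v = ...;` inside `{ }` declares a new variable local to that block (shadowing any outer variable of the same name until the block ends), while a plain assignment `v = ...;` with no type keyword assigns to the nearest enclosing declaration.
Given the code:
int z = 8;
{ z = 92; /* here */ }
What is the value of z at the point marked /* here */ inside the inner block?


Analyzing scoping rules:
Outer scope: declares z = 8
Inner block: 'z = 92;' has no type keyword, so it is an assignment to the outer z (no shadowing)
Inside the block, after the assignment -> 92
Result: 92

92


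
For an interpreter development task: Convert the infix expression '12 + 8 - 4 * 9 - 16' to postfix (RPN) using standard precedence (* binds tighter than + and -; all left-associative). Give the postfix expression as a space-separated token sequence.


Applying the shunting-yard algorithm:
  Operand 12 -> output
  Push '+' onto operator stack -> op-stack: [+]
  Operand 8 -> output
  See '-' (prec 1); top '+' (prec 1) >= it -> pop '+' to output
  Push '-' onto operator stack -> op-stack: [-]
  Operand 4 -> output
  Push '*' onto operator stack -> op-stack: [-, *]
  Operand 9 -> output
  See '-' (prec 1); top '*' (prec 2) >= it -> pop '*' to output
  See '-' (prec 1); top '-' (prec 1) >= it -> pop '-' to output
  Push '-' onto operator stack -> op-stack: [-]
  Operand 16 -> output
  End of input: pop '-' to output
Postfix result: 12 8 + 4 9 * - 16 -

12 8 + 4 9 * - 16 -


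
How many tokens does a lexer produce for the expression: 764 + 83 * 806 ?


Scanning '764 + 83 * 806'
Token 1: '764' -> integer_literal
Token 2: '+' -> operator
Token 3: '83' -> integer_literal
Token 4: '*' -> operator
Token 5: '806' -> integer_literal
Total tokens: 5

5


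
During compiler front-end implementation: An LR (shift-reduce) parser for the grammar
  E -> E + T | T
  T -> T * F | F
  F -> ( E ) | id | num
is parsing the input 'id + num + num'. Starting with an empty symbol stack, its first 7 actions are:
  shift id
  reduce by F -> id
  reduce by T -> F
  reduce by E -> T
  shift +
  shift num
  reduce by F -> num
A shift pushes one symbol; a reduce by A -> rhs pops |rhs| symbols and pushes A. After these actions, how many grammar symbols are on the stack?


Tracking the symbol stack through each action:
  Action 1: shift 'id' : push -> stack = [id] (size 1)
  Action 2: reduce by F -> id : pop 1, push F -> stack = [F] (size 1)
  Action 3: reduce by T -> F : pop 1, push T -> stack = [T] (size 1)
  Action 4: reduce by E -> T : pop 1, push E -> stack = [E] (size 1)
  Action 5: shift '+' : push -> stack = [E, +] (size 2)
  Action 6: shift 'num' : push -> stack = [E, +, num] (size 3)
  Action 7: reduce by F -> num : pop 1, push F -> stack = [E, +, F] (size 3)
Final stack size: 3

3


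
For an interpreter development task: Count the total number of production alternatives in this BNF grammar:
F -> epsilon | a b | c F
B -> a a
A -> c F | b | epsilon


Counting alternatives per rule:
  F: 3 alternative(s)
  B: 1 alternative(s)
  A: 3 alternative(s)
Sum: 3 + 1 + 3 = 7

7


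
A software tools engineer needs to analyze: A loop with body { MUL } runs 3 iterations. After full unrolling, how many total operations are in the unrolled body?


Loop body operations: MUL (1 op per iteration)
Unrolling 3 iterations:
  Iteration 1: MUL (1 ops)
  Iteration 2: MUL (1 ops)
  Iteration 3: MUL (1 ops)
Total: 3 iterations * 1 ops/iter = 3 operations

3


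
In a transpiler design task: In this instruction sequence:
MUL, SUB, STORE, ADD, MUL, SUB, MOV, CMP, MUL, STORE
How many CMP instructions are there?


Scanning instruction sequence for CMP:
  Position 1: MUL
  Position 2: SUB
  Position 3: STORE
  Position 4: ADD
  Position 5: MUL
  Position 6: SUB
  Position 7: MOV
  Position 8: CMP <- MATCH
  Position 9: MUL
  Position 10: STORE
Matches at positions: [8]
Total CMP count: 1

1


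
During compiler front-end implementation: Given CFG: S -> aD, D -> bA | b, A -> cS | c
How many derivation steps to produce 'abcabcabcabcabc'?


Grammar: S -> aD, D -> bA | b, A -> cS | c
Deriving 'abcabcabcabcabc':
Step 1: S -> aD => aD
Step 2: D -> bA => abA
Step 3: A -> cS => abcS
Step 4: S -> aD => abcaD
Step 5: D -> bA => abcabA
Step 6: A -> cS => abcabcS
Step 7: S -> aD => abcabcaD
Step 8: D -> bA => abcabcabA
Step 9: A -> cS => abcabcabcS
Step 10: S -> aD => abcabcabcaD
Step 11: D -> bA => abcabcabcabA
Step 12: A -> cS => abcabcabcabcS
Step 13: S -> aD => abcabcabcabcaD
Step 14: D -> bA => abcabcabcabcabA
Step 15: A -> c => abcabcabcabcabc
Total derivation steps: 15

15


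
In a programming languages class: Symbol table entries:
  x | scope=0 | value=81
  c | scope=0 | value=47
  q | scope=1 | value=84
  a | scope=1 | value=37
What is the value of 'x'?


Searching symbol table for 'x':
  x | scope=0 | value=81 <- MATCH
  c | scope=0 | value=47
  q | scope=1 | value=84
  a | scope=1 | value=37
Found 'x' at scope 0 with value 81

81


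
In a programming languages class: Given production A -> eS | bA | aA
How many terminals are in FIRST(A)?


Production: A -> eS | bA | aA
Examining each alternative for leading terminals:
  A -> eS : first terminal = 'e'
  A -> bA : first terminal = 'b'
  A -> aA : first terminal = 'a'
FIRST(A) = {a, b, e}
Count: 3

3


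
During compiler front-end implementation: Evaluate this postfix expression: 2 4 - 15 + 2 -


Processing tokens left to right:
Push 2, Push 4
Pop 2 and 4, compute 2 - 4 = -2, push -2
Push 15
Pop -2 and 15, compute -2 + 15 = 13, push 13
Push 2
Pop 13 and 2, compute 13 - 2 = 11, push 11
Stack result: 11

11


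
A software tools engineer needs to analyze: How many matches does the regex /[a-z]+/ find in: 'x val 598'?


Pattern: /[a-z]+/ (identifiers)
Input: 'x val 598'
Scanning for matches:
  Match 1: 'x'
  Match 2: 'val'
Total matches: 2

2


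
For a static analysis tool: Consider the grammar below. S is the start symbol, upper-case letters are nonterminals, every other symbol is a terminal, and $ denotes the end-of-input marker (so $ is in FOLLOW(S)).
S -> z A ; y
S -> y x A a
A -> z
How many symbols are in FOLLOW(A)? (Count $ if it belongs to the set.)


S is the start symbol and does not occur in any rule body, so FOLLOW(S) = {$}.
Examining every occurrence of A in a rule body:
  S -> z A ; y : A is followed by terminal ';' -> add ';'
  S -> y x A a : A is followed by terminal 'a' -> add 'a'
  A -> z : A does not occur in the body -> contributes nothing
FOLLOW(A) = {;, a}
Count: 2

2


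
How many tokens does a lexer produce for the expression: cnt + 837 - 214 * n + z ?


Scanning 'cnt + 837 - 214 * n + z'
Token 1: 'cnt' -> identifier
Token 2: '+' -> operator
Token 3: '837' -> integer_literal
Token 4: '-' -> operator
Token 5: '214' -> integer_literal
Token 6: '*' -> operator
Token 7: 'n' -> identifier
Token 8: '+' -> operator
Token 9: 'z' -> identifier
Total tokens: 9

9


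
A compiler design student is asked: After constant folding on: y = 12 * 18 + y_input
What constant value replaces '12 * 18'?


Identifying constant sub-expression:
  Original: y = 12 * 18 + y_input
  12 and 18 are both compile-time constants
  Evaluating: 12 * 18 = 216
  After folding: y = 216 + y_input

216


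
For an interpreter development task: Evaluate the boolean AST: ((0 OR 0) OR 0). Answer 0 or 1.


Step 1: Evaluate inner node
  0 OR 0 = 0
Step 2: Evaluate root node
  0 OR 0 = 0

0


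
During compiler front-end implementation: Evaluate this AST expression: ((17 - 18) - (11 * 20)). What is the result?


Expression: ((17 - 18) - (11 * 20))
Evaluating step by step:
  17 - 18 = -1
  11 * 20 = 220
  -1 - 220 = -221
Result: -221

-221


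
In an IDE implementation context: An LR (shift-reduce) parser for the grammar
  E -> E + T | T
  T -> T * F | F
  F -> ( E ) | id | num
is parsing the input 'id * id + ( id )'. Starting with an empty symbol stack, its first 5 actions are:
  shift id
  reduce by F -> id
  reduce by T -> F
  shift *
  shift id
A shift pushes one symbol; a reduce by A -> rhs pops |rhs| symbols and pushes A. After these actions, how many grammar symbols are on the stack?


Tracking the symbol stack through each action:
  Action 1: shift 'id' : push -> stack = [id] (size 1)
  Action 2: reduce by F -> id : pop 1, push F -> stack = [F] (size 1)
  Action 3: reduce by T -> F : pop 1, push T -> stack = [T] (size 1)
  Action 4: shift '*' : push -> stack = [T, *] (size 2)
  Action 5: shift 'id' : push -> stack = [T, *, id] (size 3)
Final stack size: 3

3


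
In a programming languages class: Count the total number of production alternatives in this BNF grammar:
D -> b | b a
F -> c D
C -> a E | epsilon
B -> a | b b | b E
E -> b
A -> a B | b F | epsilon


Counting alternatives per rule:
  D: 2 alternative(s)
  F: 1 alternative(s)
  C: 2 alternative(s)
  B: 3 alternative(s)
  E: 1 alternative(s)
  A: 3 alternative(s)
Sum: 2 + 1 + 2 + 3 + 1 + 3 = 12

12


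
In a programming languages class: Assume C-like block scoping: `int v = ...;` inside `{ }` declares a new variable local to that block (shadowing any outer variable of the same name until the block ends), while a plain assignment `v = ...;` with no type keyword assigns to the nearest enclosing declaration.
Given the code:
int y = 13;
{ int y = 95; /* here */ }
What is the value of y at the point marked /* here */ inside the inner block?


Analyzing scoping rules:
Outer scope: declares y = 13
Inner block: 'int y = 95;' declares a NEW y that shadows the outer one
Inside the block the inner declaration is in scope -> 95
Result: 95

95


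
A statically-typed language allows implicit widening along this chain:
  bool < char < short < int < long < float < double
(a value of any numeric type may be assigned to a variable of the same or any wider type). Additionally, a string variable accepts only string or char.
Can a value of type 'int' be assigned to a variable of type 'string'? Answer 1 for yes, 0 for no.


Target variable type: string
Source value type: int
Rule: string accepts only {string, char}
  source 'int' in {string, char}? No
Result: 0

0


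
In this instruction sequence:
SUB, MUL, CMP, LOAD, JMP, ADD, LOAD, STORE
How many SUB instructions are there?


Scanning instruction sequence for SUB:
  Position 1: SUB <- MATCH
  Position 2: MUL
  Position 3: CMP
  Position 4: LOAD
  Position 5: JMP
  Position 6: ADD
  Position 7: LOAD
  Position 8: STORE
Matches at positions: [1]
Total SUB count: 1

1


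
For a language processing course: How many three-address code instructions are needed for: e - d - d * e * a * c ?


Expression: e - d - d * e * a * c
Generating three-address code (respecting * over +/- precedence):
  Instruction 1: t1 = d * e
  Instruction 2: t2 = t1 * a
  Instruction 3: t3 = t2 * c
  Instruction 4: t4 = e - d
  Instruction 5: t5 = t4 - t3
Total instructions: 5

5
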